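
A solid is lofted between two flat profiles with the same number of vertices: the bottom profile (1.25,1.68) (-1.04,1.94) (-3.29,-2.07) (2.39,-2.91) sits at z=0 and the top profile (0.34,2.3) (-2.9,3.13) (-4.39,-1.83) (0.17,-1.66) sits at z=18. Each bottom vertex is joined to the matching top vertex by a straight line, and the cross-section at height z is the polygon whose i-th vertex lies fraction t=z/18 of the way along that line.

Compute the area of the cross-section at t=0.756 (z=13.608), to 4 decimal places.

Cross-section at t=0.756: each vertex is (1-t)·p0[i] + t·p1[i].
  v1: (1-0.756)·(1.25,1.68) + 0.756·(0.34,2.3) = (0.5620,2.1487)
  v2: (1-0.756)·(-1.04,1.94) + 0.756·(-2.9,3.13) = (-2.4462,2.8396)
  v3: (1-0.756)·(-3.29,-2.07) + 0.756·(-4.39,-1.83) = (-4.1216,-1.8886)
  v4: (1-0.756)·(2.39,-2.91) + 0.756·(0.17,-1.66) = (0.7117,-1.9650)
Shoelace sum Σ(x_i·y_{i+1} − x_{i+1}·y_i):
  i=1: 0.5620·2.8396 − -2.4462·2.1487 = +6.8521 (running +6.8521)
  i=2: -2.4462·-1.8886 − -4.1216·2.8396 = +16.3236 (running +23.1757)
  i=3: -4.1216·-1.9650 − 0.7117·-1.8886 = +9.4430 (running +32.6187)
  i=4: 0.7117·2.1487 − 0.5620·-1.9650 = +2.6336 (running +35.2523)
Area = |Σ|/2 = |35.2523|/2 = 17.6261

Area at t=0.756: 17.6261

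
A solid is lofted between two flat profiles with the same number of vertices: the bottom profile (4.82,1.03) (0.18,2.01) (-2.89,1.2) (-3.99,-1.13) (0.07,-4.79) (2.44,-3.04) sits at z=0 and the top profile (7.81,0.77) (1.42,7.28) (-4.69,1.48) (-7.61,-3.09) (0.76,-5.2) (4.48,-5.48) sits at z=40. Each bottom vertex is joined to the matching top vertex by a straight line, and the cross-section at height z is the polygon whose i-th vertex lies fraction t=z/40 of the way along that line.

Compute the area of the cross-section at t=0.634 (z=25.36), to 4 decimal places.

Cross-section at t=0.634: each vertex is (1-t)·p0[i] + t·p1[i].
  v1: (1-0.634)·(4.82,1.03) + 0.634·(7.81,0.77) = (6.7157,0.8652)
  v2: (1-0.634)·(0.18,2.01) + 0.634·(1.42,7.28) = (0.9662,5.3512)
  v3: (1-0.634)·(-2.89,1.2) + 0.634·(-4.69,1.48) = (-4.0312,1.3775)
  v4: (1-0.634)·(-3.99,-1.13) + 0.634·(-7.61,-3.09) = (-6.2851,-2.3726)
  v5: (1-0.634)·(0.07,-4.79) + 0.634·(0.76,-5.2) = (0.5075,-5.0499)
  v6: (1-0.634)·(2.44,-3.04) + 0.634·(4.48,-5.48) = (3.7334,-4.5870)
Shoelace sum Σ(x_i·y_{i+1} − x_{i+1}·y_i):
  i=1: 6.7157·5.3512 − 0.9662·0.8652 = +35.1008 (running +35.1008)
  i=2: 0.9662·1.3775 − -4.0312·5.3512 = +22.9026 (running +58.0034)
  i=3: -4.0312·-2.3726 − -6.2851·1.3775 = +18.2224 (running +76.2258)
  i=4: -6.2851·-5.0499 − 0.5075·-2.3726 = +32.9433 (running +109.1691)
  i=5: 0.5075·-4.5870 − 3.7334·-5.0499 = +16.5255 (running +125.6947)
  i=6: 3.7334·0.8652 − 6.7157·-4.5870 = +34.0344 (running +159.7291)
Area = |Σ|/2 = |159.7291|/2 = 79.8645

Area at t=0.634: 79.8645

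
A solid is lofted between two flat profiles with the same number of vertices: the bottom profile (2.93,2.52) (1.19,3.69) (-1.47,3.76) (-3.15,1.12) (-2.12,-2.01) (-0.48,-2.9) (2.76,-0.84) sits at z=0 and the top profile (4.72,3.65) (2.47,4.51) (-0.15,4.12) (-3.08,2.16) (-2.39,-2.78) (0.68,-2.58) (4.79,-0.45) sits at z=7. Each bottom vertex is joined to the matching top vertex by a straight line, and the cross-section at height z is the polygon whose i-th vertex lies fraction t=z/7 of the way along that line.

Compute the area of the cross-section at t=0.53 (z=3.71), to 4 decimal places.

Area at t=0.53: 37.1819

Cross-section at t=0.53: each vertex is (1-t)·p0[i] + t·p1[i].
  v1: (1-0.53)·(2.93,2.52) + 0.53·(4.72,3.65) = (3.8787,3.1189)
  v2: (1-0.53)·(1.19,3.69) + 0.53·(2.47,4.51) = (1.8684,4.1246)
  v3: (1-0.53)·(-1.47,3.76) + 0.53·(-0.15,4.12) = (-0.7704,3.9508)
  v4: (1-0.53)·(-3.15,1.12) + 0.53·(-3.08,2.16) = (-3.1129,1.6712)
  v5: (1-0.53)·(-2.12,-2.01) + 0.53·(-2.39,-2.78) = (-2.2631,-2.4181)
  v6: (1-0.53)·(-0.48,-2.9) + 0.53·(0.68,-2.58) = (0.1348,-2.7304)
  v7: (1-0.53)·(2.76,-0.84) + 0.53·(4.79,-0.45) = (3.8359,-0.6333)
Shoelace sum Σ(x_i·y_{i+1} − x_{i+1}·y_i):
  i=1: 3.8787·4.1246 − 1.8684·3.1189 = +10.1707 (running +10.1707)
  i=2: 1.8684·3.9508 − -0.7704·4.1246 = +10.5593 (running +20.7300)
  i=3: -0.7704·1.6712 − -3.1129·3.9508 = +11.0110 (running +31.7410)
  i=4: -3.1129·-2.4181 − -2.2631·1.6712 = +11.3094 (running +43.0503)
  i=5: -2.2631·-2.7304 − 0.1348·-2.4181 = +6.5051 (running +49.5555)
  i=6: 0.1348·-0.6333 − 3.8359·-2.7304 = +10.3882 (running +59.9436)
  i=7: 3.8359·3.1189 − 3.8787·-0.6333 = +14.4202 (running +74.3638)
Area = |Σ|/2 = |74.3638|/2 = 37.1819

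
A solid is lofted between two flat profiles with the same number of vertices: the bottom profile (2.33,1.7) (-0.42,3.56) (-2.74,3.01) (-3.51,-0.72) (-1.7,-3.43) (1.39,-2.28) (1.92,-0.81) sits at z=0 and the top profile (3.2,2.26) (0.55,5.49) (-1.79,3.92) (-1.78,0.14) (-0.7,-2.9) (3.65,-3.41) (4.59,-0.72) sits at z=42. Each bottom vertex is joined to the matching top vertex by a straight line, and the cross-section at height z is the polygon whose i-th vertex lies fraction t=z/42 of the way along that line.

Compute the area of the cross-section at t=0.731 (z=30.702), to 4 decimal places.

Cross-section at t=0.731: each vertex is (1-t)·p0[i] + t·p1[i].
  v1: (1-0.731)·(2.33,1.7) + 0.731·(3.2,2.26) = (2.9660,2.1094)
  v2: (1-0.731)·(-0.42,3.56) + 0.731·(0.55,5.49) = (0.2891,4.9708)
  v3: (1-0.731)·(-2.74,3.01) + 0.731·(-1.79,3.92) = (-2.0455,3.6752)
  v4: (1-0.731)·(-3.51,-0.72) + 0.731·(-1.78,0.14) = (-2.2454,-0.0913)
  v5: (1-0.731)·(-1.7,-3.43) + 0.731·(-0.7,-2.9) = (-0.9690,-3.0426)
  v6: (1-0.731)·(1.39,-2.28) + 0.731·(3.65,-3.41) = (3.0421,-3.1060)
  v7: (1-0.731)·(1.92,-0.81) + 0.731·(4.59,-0.72) = (3.8718,-0.7442)
Shoelace sum Σ(x_i·y_{i+1} − x_{i+1}·y_i):
  i=1: 2.9660·4.9708 − 0.2891·2.1094 = +14.1336 (running +14.1336)
  i=2: 0.2891·3.6752 − -2.0455·4.9708 = +11.2305 (running +25.3641)
  i=3: -2.0455·-0.0913 − -2.2454·3.6752 = +8.4390 (running +33.8031)
  i=4: -2.2454·-3.0426 − -0.9690·-0.0913 = +6.7432 (running +40.5463)
  i=5: -0.9690·-3.1060 − 3.0421·-3.0426 = +12.2654 (running +52.8117)
  i=6: 3.0421·-0.7442 − 3.8718·-3.1060 = +9.7619 (running +62.5736)
  i=7: 3.8718·2.1094 − 2.9660·-0.7442 = +10.3743 (running +72.9479)
Area = |Σ|/2 = |72.9479|/2 = 36.4739

Area at t=0.731: 36.4739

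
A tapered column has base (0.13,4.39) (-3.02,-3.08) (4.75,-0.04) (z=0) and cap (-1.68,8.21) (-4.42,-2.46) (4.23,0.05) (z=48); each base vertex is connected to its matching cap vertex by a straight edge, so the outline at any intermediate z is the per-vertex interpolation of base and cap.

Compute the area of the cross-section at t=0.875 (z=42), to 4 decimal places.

Cross-section at t=0.875: each vertex is (1-t)·p0[i] + t·p1[i].
  v1: (1-0.875)·(0.13,4.39) + 0.875·(-1.68,8.21) = (-1.4537,7.7325)
  v2: (1-0.875)·(-3.02,-3.08) + 0.875·(-4.42,-2.46) = (-4.2450,-2.5375)
  v3: (1-0.875)·(4.75,-0.04) + 0.875·(4.23,0.05) = (4.2950,0.0388)
Shoelace sum Σ(x_i·y_{i+1} − x_{i+1}·y_i):
  i=1: -1.4537·-2.5375 − -4.2450·7.7325 = +36.5134 (running +36.5134)
  i=2: -4.2450·0.0388 − 4.2950·-2.5375 = +10.7341 (running +47.2474)
  i=3: 4.2950·7.7325 − -1.4537·0.0388 = +33.2674 (running +80.5148)
Area = |Σ|/2 = |80.5148|/2 = 40.2574

Area at t=0.875: 40.2574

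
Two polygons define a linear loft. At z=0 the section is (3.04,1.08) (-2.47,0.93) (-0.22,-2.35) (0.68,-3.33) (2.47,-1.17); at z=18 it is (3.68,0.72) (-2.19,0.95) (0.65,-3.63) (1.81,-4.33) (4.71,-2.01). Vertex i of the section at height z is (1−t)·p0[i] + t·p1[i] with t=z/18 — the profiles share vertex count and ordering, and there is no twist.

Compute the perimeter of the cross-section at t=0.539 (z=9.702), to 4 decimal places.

Cross-section at t=0.539: each vertex is (1-t)·p0[i] + t·p1[i].
  v1: (1-0.539)·(3.04,1.08) + 0.539·(3.68,0.72) = (3.3850,0.8860)
  v2: (1-0.539)·(-2.47,0.93) + 0.539·(-2.19,0.95) = (-2.3191,0.9408)
  v3: (1-0.539)·(-0.22,-2.35) + 0.539·(0.65,-3.63) = (0.2489,-3.0399)
  v4: (1-0.539)·(0.68,-3.33) + 0.539·(1.81,-4.33) = (1.2891,-3.8690)
  v5: (1-0.539)·(2.47,-1.17) + 0.539·(4.71,-2.01) = (3.6774,-1.6228)
Perimeter = Σ |v_{i+1} − v_i|:
  edge 1→2: √(-5.7040² + 0.0548²) = 5.7043 (running 5.7043)
  edge 2→3: √(2.5680² + -3.9807²) = 4.7372 (running 10.4415)
  edge 3→4: √(1.0401² + -0.8291²) = 1.3301 (running 11.7716)
  edge 4→5: √(2.3883² + 2.2462²) = 3.2786 (running 15.0502)
  edge 5→1: √(-0.2924² + 2.5087²) = 2.5257 (running 17.5759)
Perimeter = 17.5759

Perimeter at t=0.539: 17.5759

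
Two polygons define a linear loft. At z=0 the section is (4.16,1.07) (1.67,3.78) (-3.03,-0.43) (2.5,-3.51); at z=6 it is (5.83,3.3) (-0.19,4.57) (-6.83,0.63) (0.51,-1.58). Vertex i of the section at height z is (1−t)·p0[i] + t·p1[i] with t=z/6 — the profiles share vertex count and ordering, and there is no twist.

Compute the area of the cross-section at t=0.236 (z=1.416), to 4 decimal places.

Area at t=0.236: 30.4819

Cross-section at t=0.236: each vertex is (1-t)·p0[i] + t·p1[i].
  v1: (1-0.236)·(4.16,1.07) + 0.236·(5.83,3.3) = (4.5541,1.5963)
  v2: (1-0.236)·(1.67,3.78) + 0.236·(-0.19,4.57) = (1.2310,3.9664)
  v3: (1-0.236)·(-3.03,-0.43) + 0.236·(-6.83,0.63) = (-3.9268,-0.1798)
  v4: (1-0.236)·(2.5,-3.51) + 0.236·(0.51,-1.58) = (2.0304,-3.0545)
Shoelace sum Σ(x_i·y_{i+1} − x_{i+1}·y_i):
  i=1: 4.5541·3.9664 − 1.2310·1.5963 = +16.0986 (running +16.0986)
  i=2: 1.2310·-0.1798 − -3.9268·3.9664 = +15.3540 (running +31.4526)
  i=3: -3.9268·-3.0545 − 2.0304·-0.1798 = +12.3596 (running +43.8122)
  i=4: 2.0304·1.5963 − 4.5541·-3.0545 = +17.1517 (running +60.9639)
Area = |Σ|/2 = |60.9639|/2 = 30.4819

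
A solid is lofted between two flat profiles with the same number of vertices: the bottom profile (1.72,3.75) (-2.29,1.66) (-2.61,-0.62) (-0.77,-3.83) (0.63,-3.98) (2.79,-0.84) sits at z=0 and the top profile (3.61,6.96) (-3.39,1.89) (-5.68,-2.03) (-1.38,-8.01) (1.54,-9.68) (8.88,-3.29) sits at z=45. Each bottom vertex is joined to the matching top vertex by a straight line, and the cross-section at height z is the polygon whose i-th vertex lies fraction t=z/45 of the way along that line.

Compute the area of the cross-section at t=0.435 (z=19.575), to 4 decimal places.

Area at t=0.435: 64.2933

Cross-section at t=0.435: each vertex is (1-t)·p0[i] + t·p1[i].
  v1: (1-0.435)·(1.72,3.75) + 0.435·(3.61,6.96) = (2.5421,5.1463)
  v2: (1-0.435)·(-2.29,1.66) + 0.435·(-3.39,1.89) = (-2.7685,1.7600)
  v3: (1-0.435)·(-2.61,-0.62) + 0.435·(-5.68,-2.03) = (-3.9454,-1.2333)
  v4: (1-0.435)·(-0.77,-3.83) + 0.435·(-1.38,-8.01) = (-1.0353,-5.6483)
  v5: (1-0.435)·(0.63,-3.98) + 0.435·(1.54,-9.68) = (1.0259,-6.4595)
  v6: (1-0.435)·(2.79,-0.84) + 0.435·(8.88,-3.29) = (5.4392,-1.9057)
Shoelace sum Σ(x_i·y_{i+1} − x_{i+1}·y_i):
  i=1: 2.5421·1.7600 − -2.7685·5.1463 = +18.7220 (running +18.7220)
  i=2: -2.7685·-1.2333 − -3.9454·1.7600 = +10.3587 (running +29.0807)
  i=3: -3.9454·-5.6483 − -1.0353·-1.2333 = +21.0081 (running +50.0888)
  i=4: -1.0353·-6.4595 − 1.0259·-5.6483 = +12.4822 (running +62.5710)
  i=5: 1.0259·-1.9057 − 5.4392·-6.4595 = +33.1792 (running +95.7502)
  i=6: 5.4392·5.1463 − 2.5421·-1.9057 = +32.8365 (running +128.5866)
Area = |Σ|/2 = |128.5866|/2 = 64.2933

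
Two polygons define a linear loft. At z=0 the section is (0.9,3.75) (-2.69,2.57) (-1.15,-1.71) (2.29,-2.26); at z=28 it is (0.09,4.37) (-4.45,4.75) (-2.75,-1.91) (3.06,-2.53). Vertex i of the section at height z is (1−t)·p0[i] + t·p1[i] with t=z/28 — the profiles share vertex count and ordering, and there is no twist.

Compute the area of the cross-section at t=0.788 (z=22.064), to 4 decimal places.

Cross-section at t=0.788: each vertex is (1-t)·p0[i] + t·p1[i].
  v1: (1-0.788)·(0.9,3.75) + 0.788·(0.09,4.37) = (0.2617,4.2386)
  v2: (1-0.788)·(-2.69,2.57) + 0.788·(-4.45,4.75) = (-4.0769,4.2878)
  v3: (1-0.788)·(-1.15,-1.71) + 0.788·(-2.75,-1.91) = (-2.4108,-1.8676)
  v4: (1-0.788)·(2.29,-2.26) + 0.788·(3.06,-2.53) = (2.8968,-2.4728)
Shoelace sum Σ(x_i·y_{i+1} − x_{i+1}·y_i):
  i=1: 0.2617·4.2878 − -4.0769·4.2386 = +18.4023 (running +18.4023)
  i=2: -4.0769·-1.8676 − -2.4108·4.2878 = +17.9511 (running +36.3534)
  i=3: -2.4108·-2.4728 − 2.8968·-1.8676 = +11.3713 (running +47.7247)
  i=4: 2.8968·4.2386 − 0.2617·-2.4728 = +12.9253 (running +60.6500)
Area = |Σ|/2 = |60.6500|/2 = 30.3250

Area at t=0.788: 30.3250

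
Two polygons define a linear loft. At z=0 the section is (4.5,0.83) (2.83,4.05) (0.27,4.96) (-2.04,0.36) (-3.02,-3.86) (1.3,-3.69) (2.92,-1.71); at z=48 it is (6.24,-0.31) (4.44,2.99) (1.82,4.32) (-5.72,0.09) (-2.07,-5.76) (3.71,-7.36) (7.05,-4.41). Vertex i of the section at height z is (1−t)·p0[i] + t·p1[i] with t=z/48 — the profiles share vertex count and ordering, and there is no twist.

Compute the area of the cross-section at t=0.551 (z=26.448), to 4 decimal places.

Area at t=0.551: 68.9001

Cross-section at t=0.551: each vertex is (1-t)·p0[i] + t·p1[i].
  v1: (1-0.551)·(4.5,0.83) + 0.551·(6.24,-0.31) = (5.4587,0.2019)
  v2: (1-0.551)·(2.83,4.05) + 0.551·(4.44,2.99) = (3.7171,3.4659)
  v3: (1-0.551)·(0.27,4.96) + 0.551·(1.82,4.32) = (1.1240,4.6074)
  v4: (1-0.551)·(-2.04,0.36) + 0.551·(-5.72,0.09) = (-4.0677,0.2112)
  v5: (1-0.551)·(-3.02,-3.86) + 0.551·(-2.07,-5.76) = (-2.4966,-4.9069)
  v6: (1-0.551)·(1.3,-3.69) + 0.551·(3.71,-7.36) = (2.6279,-5.7122)
  v7: (1-0.551)·(2.92,-1.71) + 0.551·(7.05,-4.41) = (5.1956,-3.1977)
Shoelace sum Σ(x_i·y_{i+1} − x_{i+1}·y_i):
  i=1: 5.4587·3.4659 − 3.7171·0.2019 = +18.1693 (running +18.1693)
  i=2: 3.7171·4.6074 − 1.1240·3.4659 = +13.2302 (running +31.3995)
  i=3: 1.1240·0.2112 − -4.0677·4.6074 = +18.9787 (running +50.3782)
  i=4: -4.0677·-4.9069 − -2.4966·0.2112 = +20.4870 (running +70.8652)
  i=5: -2.4966·-5.7122 − 2.6279·-4.9069 = +27.1556 (running +98.0209)
  i=6: 2.6279·-3.1977 − 5.1956·-5.7122 = +21.2751 (running +119.2959)
  i=7: 5.1956·0.2019 − 5.4587·-3.1977 = +18.5042 (running +137.8001)
Area = |Σ|/2 = |137.8001|/2 = 68.9001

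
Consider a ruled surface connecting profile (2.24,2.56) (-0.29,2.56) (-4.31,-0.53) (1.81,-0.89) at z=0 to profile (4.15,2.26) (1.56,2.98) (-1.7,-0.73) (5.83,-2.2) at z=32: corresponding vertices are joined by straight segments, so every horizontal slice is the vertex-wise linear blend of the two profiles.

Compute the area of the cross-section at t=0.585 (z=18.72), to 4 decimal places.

Cross-section at t=0.585: each vertex is (1-t)·p0[i] + t·p1[i].
  v1: (1-0.585)·(2.24,2.56) + 0.585·(4.15,2.26) = (3.3574,2.3845)
  v2: (1-0.585)·(-0.29,2.56) + 0.585·(1.56,2.98) = (0.7923,2.8057)
  v3: (1-0.585)·(-4.31,-0.53) + 0.585·(-1.7,-0.73) = (-2.7832,-0.6470)
  v4: (1-0.585)·(1.81,-0.89) + 0.585·(5.83,-2.2) = (4.1617,-1.6563)
Shoelace sum Σ(x_i·y_{i+1} − x_{i+1}·y_i):
  i=1: 3.3574·2.8057 − 0.7923·2.3845 = +7.5306 (running +7.5306)
  i=2: 0.7923·-0.6470 − -2.7832·2.8057 = +7.2961 (running +14.8267)
  i=3: -2.7832·-1.6563 − 4.1617·-0.6470 = +7.3025 (running +22.1292)
  i=4: 4.1617·2.3845 − 3.3574·-1.6563 = +15.4845 (running +37.6137)
Area = |Σ|/2 = |37.6137|/2 = 18.8069

Area at t=0.585: 18.8069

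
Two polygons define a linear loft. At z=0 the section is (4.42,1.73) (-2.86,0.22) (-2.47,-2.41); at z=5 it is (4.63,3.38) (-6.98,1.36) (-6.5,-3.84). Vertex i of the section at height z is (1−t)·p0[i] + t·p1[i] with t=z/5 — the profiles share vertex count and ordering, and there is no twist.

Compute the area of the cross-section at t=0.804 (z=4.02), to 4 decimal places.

Cross-section at t=0.804: each vertex is (1-t)·p0[i] + t·p1[i].
  v1: (1-0.804)·(4.42,1.73) + 0.804·(4.63,3.38) = (4.5888,3.0566)
  v2: (1-0.804)·(-2.86,0.22) + 0.804·(-6.98,1.36) = (-6.1725,1.1366)
  v3: (1-0.804)·(-2.47,-2.41) + 0.804·(-6.5,-3.84) = (-5.7101,-3.5597)
Shoelace sum Σ(x_i·y_{i+1} − x_{i+1}·y_i):
  i=1: 4.5888·1.1366 − -6.1725·3.0566 = +24.0823 (running +24.0823)
  i=2: -6.1725·-3.5597 − -5.7101·1.1366 = +28.4622 (running +52.5445)
  i=3: -5.7101·3.0566 − 4.5888·-3.5597 = -1.1186 (running +51.4259)
Area = |Σ|/2 = |51.4259|/2 = 25.7130

Area at t=0.804: 25.7130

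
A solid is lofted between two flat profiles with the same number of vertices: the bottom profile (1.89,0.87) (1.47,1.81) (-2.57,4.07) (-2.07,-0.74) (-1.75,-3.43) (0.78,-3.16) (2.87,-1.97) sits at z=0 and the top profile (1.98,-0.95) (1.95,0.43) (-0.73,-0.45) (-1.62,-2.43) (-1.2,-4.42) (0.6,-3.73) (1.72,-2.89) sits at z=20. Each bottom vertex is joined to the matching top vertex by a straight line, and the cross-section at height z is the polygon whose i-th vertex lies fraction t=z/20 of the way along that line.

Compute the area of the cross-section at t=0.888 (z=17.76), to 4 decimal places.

Area at t=0.888: 13.1203

Cross-section at t=0.888: each vertex is (1-t)·p0[i] + t·p1[i].
  v1: (1-0.888)·(1.89,0.87) + 0.888·(1.98,-0.95) = (1.9699,-0.7462)
  v2: (1-0.888)·(1.47,1.81) + 0.888·(1.95,0.43) = (1.8962,0.5846)
  v3: (1-0.888)·(-2.57,4.07) + 0.888·(-0.73,-0.45) = (-0.9361,0.0562)
  v4: (1-0.888)·(-2.07,-0.74) + 0.888·(-1.62,-2.43) = (-1.6704,-2.2407)
  v5: (1-0.888)·(-1.75,-3.43) + 0.888·(-1.2,-4.42) = (-1.2616,-4.3091)
  v6: (1-0.888)·(0.78,-3.16) + 0.888·(0.6,-3.73) = (0.6202,-3.6662)
  v7: (1-0.888)·(2.87,-1.97) + 0.888·(1.72,-2.89) = (1.8488,-2.7870)
Shoelace sum Σ(x_i·y_{i+1} − x_{i+1}·y_i):
  i=1: 1.9699·0.5846 − 1.8962·-0.7462 = +2.5664 (running +2.5664)
  i=2: 1.8962·0.0562 − -0.9361·0.5846 = +0.6538 (running +3.2203)
  i=3: -0.9361·-2.2407 − -1.6704·0.0562 = +2.1914 (running +5.4117)
  i=4: -1.6704·-4.3091 − -1.2616·-2.2407 = +4.3711 (running +9.7828)
  i=5: -1.2616·-3.6662 − 0.6202·-4.3091 = +7.2976 (running +17.0803)
  i=6: 0.6202·-2.7870 − 1.8488·-3.6662 = +5.0496 (running +22.1300)
  i=7: 1.8488·-0.7462 − 1.9699·-2.7870 = +4.1106 (running +26.2406)
Area = |Σ|/2 = |26.2406|/2 = 13.1203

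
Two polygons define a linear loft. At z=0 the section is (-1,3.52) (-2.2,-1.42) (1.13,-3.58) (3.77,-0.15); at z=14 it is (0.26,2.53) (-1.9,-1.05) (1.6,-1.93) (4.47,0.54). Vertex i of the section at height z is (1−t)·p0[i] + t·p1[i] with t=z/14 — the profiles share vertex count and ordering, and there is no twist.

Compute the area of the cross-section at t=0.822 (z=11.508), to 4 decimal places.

Area at t=0.822: 16.6612

Cross-section at t=0.822: each vertex is (1-t)·p0[i] + t·p1[i].
  v1: (1-0.822)·(-1,3.52) + 0.822·(0.26,2.53) = (0.0357,2.7062)
  v2: (1-0.822)·(-2.2,-1.42) + 0.822·(-1.9,-1.05) = (-1.9534,-1.1159)
  v3: (1-0.822)·(1.13,-3.58) + 0.822·(1.6,-1.93) = (1.5163,-2.2237)
  v4: (1-0.822)·(3.77,-0.15) + 0.822·(4.47,0.54) = (4.3454,0.4172)
Shoelace sum Σ(x_i·y_{i+1} − x_{i+1}·y_i):
  i=1: 0.0357·-1.1159 − -1.9534·2.7062 = +5.2465 (running +5.2465)
  i=2: -1.9534·-2.2237 − 1.5163·-1.1159 = +6.0358 (running +11.2823)
  i=3: 1.5163·0.4172 − 4.3454·-2.2237 = +10.2955 (running +21.5777)
  i=4: 4.3454·2.7062 − 0.0357·0.4172 = +11.7447 (running +33.3224)
Area = |Σ|/2 = |33.3224|/2 = 16.6612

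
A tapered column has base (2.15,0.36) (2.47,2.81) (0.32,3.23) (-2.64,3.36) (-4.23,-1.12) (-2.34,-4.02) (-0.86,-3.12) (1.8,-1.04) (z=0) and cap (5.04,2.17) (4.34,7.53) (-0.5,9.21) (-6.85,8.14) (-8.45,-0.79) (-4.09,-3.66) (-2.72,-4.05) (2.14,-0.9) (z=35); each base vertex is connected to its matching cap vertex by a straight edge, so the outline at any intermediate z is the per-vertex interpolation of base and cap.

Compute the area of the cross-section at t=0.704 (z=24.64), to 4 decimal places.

Cross-section at t=0.704: each vertex is (1-t)·p0[i] + t·p1[i].
  v1: (1-0.704)·(2.15,0.36) + 0.704·(5.04,2.17) = (4.1846,1.6342)
  v2: (1-0.704)·(2.47,2.81) + 0.704·(4.34,7.53) = (3.7865,6.1329)
  v3: (1-0.704)·(0.32,3.23) + 0.704·(-0.5,9.21) = (-0.2573,7.4399)
  v4: (1-0.704)·(-2.64,3.36) + 0.704·(-6.85,8.14) = (-5.6038,6.7251)
  v5: (1-0.704)·(-4.23,-1.12) + 0.704·(-8.45,-0.79) = (-7.2009,-0.8877)
  v6: (1-0.704)·(-2.34,-4.02) + 0.704·(-4.09,-3.66) = (-3.5720,-3.7666)
  v7: (1-0.704)·(-0.86,-3.12) + 0.704·(-2.72,-4.05) = (-2.1694,-3.7747)
  v8: (1-0.704)·(1.8,-1.04) + 0.704·(2.14,-0.9) = (2.0394,-0.9414)
Shoelace sum Σ(x_i·y_{i+1} − x_{i+1}·y_i):
  i=1: 4.1846·6.1329 − 3.7865·1.6342 = +19.4754 (running +19.4754)
  i=2: 3.7865·7.4399 − -0.2573·6.1329 = +29.7490 (running +49.2244)
  i=3: -0.2573·6.7251 − -5.6038·7.4399 = +39.9619 (running +89.1862)
  i=4: -5.6038·-0.8877 − -7.2009·6.7251 = +53.4012 (running +142.5874)
  i=5: -7.2009·-3.7666 − -3.5720·-0.8877 = +23.9518 (running +166.5392)
  i=6: -3.5720·-3.7747 − -2.1694·-3.7666 = +5.3120 (running +171.8512)
  i=7: -2.1694·-0.9414 − 2.0394·-3.7747 = +9.7404 (running +181.5916)
  i=8: 2.0394·1.6342 − 4.1846·-0.9414 = +7.2723 (running +188.8639)
Area = |Σ|/2 = |188.8639|/2 = 94.4319

Area at t=0.704: 94.4319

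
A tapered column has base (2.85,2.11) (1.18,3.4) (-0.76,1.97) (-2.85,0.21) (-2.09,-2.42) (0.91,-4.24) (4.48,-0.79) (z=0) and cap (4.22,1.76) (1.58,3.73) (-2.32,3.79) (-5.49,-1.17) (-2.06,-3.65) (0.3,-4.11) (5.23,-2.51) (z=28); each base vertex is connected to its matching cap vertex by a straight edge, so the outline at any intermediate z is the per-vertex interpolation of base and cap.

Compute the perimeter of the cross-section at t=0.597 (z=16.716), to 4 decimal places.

Cross-section at t=0.597: each vertex is (1-t)·p0[i] + t·p1[i].
  v1: (1-0.597)·(2.85,2.11) + 0.597·(4.22,1.76) = (3.6679,1.9010)
  v2: (1-0.597)·(1.18,3.4) + 0.597·(1.58,3.73) = (1.4188,3.5970)
  v3: (1-0.597)·(-0.76,1.97) + 0.597·(-2.32,3.79) = (-1.6913,3.0565)
  v4: (1-0.597)·(-2.85,0.21) + 0.597·(-5.49,-1.17) = (-4.4261,-0.6139)
  v5: (1-0.597)·(-2.09,-2.42) + 0.597·(-2.06,-3.65) = (-2.0721,-3.1543)
  v6: (1-0.597)·(0.91,-4.24) + 0.597·(0.3,-4.11) = (0.5458,-4.1624)
  v7: (1-0.597)·(4.48,-0.79) + 0.597·(5.23,-2.51) = (4.9278,-1.8168)
Perimeter = Σ |v_{i+1} − v_i|:
  edge 1→2: √(-2.2491² + 1.6960²) = 2.8169 (running 2.8169)
  edge 2→3: √(-3.1101² + -0.5405²) = 3.1567 (running 5.9736)
  edge 3→4: √(-2.7348² + -3.6704²) = 4.5772 (running 10.5508)
  edge 4→5: √(2.3540² + -2.5404²) = 3.4634 (running 14.0142)
  edge 5→6: √(2.6179² + -1.0081²) = 2.8053 (running 16.8195)
  edge 6→7: √(4.3819² + 2.3456²) = 4.9702 (running 21.7897)
  edge 7→1: √(-1.2599² + 3.7179²) = 3.9256 (running 25.7152)
Perimeter = 25.7152

Perimeter at t=0.597: 25.7152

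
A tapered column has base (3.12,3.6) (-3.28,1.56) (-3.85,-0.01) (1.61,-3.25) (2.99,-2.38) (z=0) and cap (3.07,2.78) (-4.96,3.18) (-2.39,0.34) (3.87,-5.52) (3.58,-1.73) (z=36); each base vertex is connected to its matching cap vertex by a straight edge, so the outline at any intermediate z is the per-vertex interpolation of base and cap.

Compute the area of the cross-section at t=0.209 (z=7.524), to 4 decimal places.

Cross-section at t=0.209: each vertex is (1-t)·p0[i] + t·p1[i].
  v1: (1-0.209)·(3.12,3.6) + 0.209·(3.07,2.78) = (3.1096,3.4286)
  v2: (1-0.209)·(-3.28,1.56) + 0.209·(-4.96,3.18) = (-3.6311,1.8986)
  v3: (1-0.209)·(-3.85,-0.01) + 0.209·(-2.39,0.34) = (-3.5449,0.0631)
  v4: (1-0.209)·(1.61,-3.25) + 0.209·(3.87,-5.52) = (2.0823,-3.7244)
  v5: (1-0.209)·(2.99,-2.38) + 0.209·(3.58,-1.73) = (3.1133,-2.2441)
Shoelace sum Σ(x_i·y_{i+1} − x_{i+1}·y_i):
  i=1: 3.1096·1.8986 − -3.6311·3.4286 = +18.3535 (running +18.3535)
  i=2: -3.6311·0.0631 − -3.5449·1.8986 = +6.5009 (running +24.8544)
  i=3: -3.5449·-3.7244 − 2.0823·0.0631 = +13.0711 (running +37.9254)
  i=4: 2.0823·-2.2441 − 3.1133·-3.7244 = +6.9222 (running +44.8477)
  i=5: 3.1133·3.4286 − 3.1096·-2.2441 = +17.6527 (running +62.5003)
Area = |Σ|/2 = |62.5003|/2 = 31.2502

Area at t=0.209: 31.2502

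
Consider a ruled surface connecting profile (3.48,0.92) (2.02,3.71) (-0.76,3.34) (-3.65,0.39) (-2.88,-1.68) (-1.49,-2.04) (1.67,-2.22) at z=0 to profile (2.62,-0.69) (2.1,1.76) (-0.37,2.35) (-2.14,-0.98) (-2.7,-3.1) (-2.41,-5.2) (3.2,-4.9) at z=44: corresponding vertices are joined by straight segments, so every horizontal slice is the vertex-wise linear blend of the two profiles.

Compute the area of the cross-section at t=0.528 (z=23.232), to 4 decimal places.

Cross-section at t=0.528: each vertex is (1-t)·p0[i] + t·p1[i].
  v1: (1-0.528)·(3.48,0.92) + 0.528·(2.62,-0.69) = (3.0259,0.0699)
  v2: (1-0.528)·(2.02,3.71) + 0.528·(2.1,1.76) = (2.0622,2.6804)
  v3: (1-0.528)·(-0.76,3.34) + 0.528·(-0.37,2.35) = (-0.5541,2.8173)
  v4: (1-0.528)·(-3.65,0.39) + 0.528·(-2.14,-0.98) = (-2.8527,-0.3334)
  v5: (1-0.528)·(-2.88,-1.68) + 0.528·(-2.7,-3.1) = (-2.7850,-2.4298)
  v6: (1-0.528)·(-1.49,-2.04) + 0.528·(-2.41,-5.2) = (-1.9758,-3.7085)
  v7: (1-0.528)·(1.67,-2.22) + 0.528·(3.2,-4.9) = (2.4778,-3.6350)
Shoelace sum Σ(x_i·y_{i+1} − x_{i+1}·y_i):
  i=1: 3.0259·2.6804 − 2.0622·0.0699 = +7.9665 (running +7.9665)
  i=2: 2.0622·2.8173 − -0.5541·2.6804 = +7.2951 (running +15.2615)
  i=3: -0.5541·-0.3334 − -2.8527·2.8173 = +8.2216 (running +23.4832)
  i=4: -2.8527·-2.4298 − -2.7850·-0.3334 = +6.0030 (running +29.4862)
  i=5: -2.7850·-3.7085 − -1.9758·-2.4298 = +5.5273 (running +35.0135)
  i=6: -1.9758·-3.6350 − 2.4778·-3.7085 = +16.3710 (running +51.3845)
  i=7: 2.4778·0.0699 − 3.0259·-3.6350 = +11.1726 (running +62.5571)
Area = |Σ|/2 = |62.5571|/2 = 31.2786

Area at t=0.528: 31.2786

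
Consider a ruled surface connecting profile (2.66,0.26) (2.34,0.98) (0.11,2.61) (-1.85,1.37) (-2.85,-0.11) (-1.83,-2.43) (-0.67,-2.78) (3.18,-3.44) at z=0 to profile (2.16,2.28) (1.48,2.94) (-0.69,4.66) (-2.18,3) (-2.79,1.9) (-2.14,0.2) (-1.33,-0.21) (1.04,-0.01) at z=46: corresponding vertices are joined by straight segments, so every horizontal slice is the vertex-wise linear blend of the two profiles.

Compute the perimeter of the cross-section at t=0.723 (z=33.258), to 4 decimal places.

Cross-section at t=0.723: each vertex is (1-t)·p0[i] + t·p1[i].
  v1: (1-0.723)·(2.66,0.26) + 0.723·(2.16,2.28) = (2.2985,1.7205)
  v2: (1-0.723)·(2.34,0.98) + 0.723·(1.48,2.94) = (1.7182,2.3971)
  v3: (1-0.723)·(0.11,2.61) + 0.723·(-0.69,4.66) = (-0.4684,4.0922)
  v4: (1-0.723)·(-1.85,1.37) + 0.723·(-2.18,3) = (-2.0886,2.5485)
  v5: (1-0.723)·(-2.85,-0.11) + 0.723·(-2.79,1.9) = (-2.8066,1.3432)
  v6: (1-0.723)·(-1.83,-2.43) + 0.723·(-2.14,0.2) = (-2.0541,-0.5285)
  v7: (1-0.723)·(-0.67,-2.78) + 0.723·(-1.33,-0.21) = (-1.1472,-0.9219)
  v8: (1-0.723)·(3.18,-3.44) + 0.723·(1.04,-0.01) = (1.6328,-0.9601)
Perimeter = Σ |v_{i+1} − v_i|:
  edge 1→2: √(-0.5803² + 0.6766²) = 0.8914 (running 0.8914)
  edge 2→3: √(-2.1866² + 1.6951²) = 2.7667 (running 3.6581)
  edge 3→4: √(-1.6202² + -1.5437²) = 2.2378 (running 5.8959)
  edge 4→5: √(-0.7180² + -1.2053²) = 1.4029 (running 7.2988)
  edge 5→6: √(0.7525² + -1.8717²) = 2.0173 (running 9.3162)
  edge 6→7: √(0.9070² + -0.3934²) = 0.9886 (running 10.3048)
  edge 7→8: √(2.7800² + -0.0382²) = 2.7802 (running 13.0850)
  edge 8→1: √(0.6657² + 2.6806²) = 2.7620 (running 15.8470)
Perimeter = 15.8470

Perimeter at t=0.723: 15.8470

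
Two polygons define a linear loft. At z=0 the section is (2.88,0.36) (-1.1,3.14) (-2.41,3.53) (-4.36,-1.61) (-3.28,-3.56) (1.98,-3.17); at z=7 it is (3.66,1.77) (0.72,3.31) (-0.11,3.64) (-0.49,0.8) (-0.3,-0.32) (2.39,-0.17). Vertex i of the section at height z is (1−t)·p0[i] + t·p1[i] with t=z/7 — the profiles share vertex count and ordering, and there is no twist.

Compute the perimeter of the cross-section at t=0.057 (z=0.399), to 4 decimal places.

Perimeter at t=0.057: 22.2998

Cross-section at t=0.057: each vertex is (1-t)·p0[i] + t·p1[i].
  v1: (1-0.057)·(2.88,0.36) + 0.057·(3.66,1.77) = (2.9245,0.4404)
  v2: (1-0.057)·(-1.1,3.14) + 0.057·(0.72,3.31) = (-0.9963,3.1497)
  v3: (1-0.057)·(-2.41,3.53) + 0.057·(-0.11,3.64) = (-2.2789,3.5363)
  v4: (1-0.057)·(-4.36,-1.61) + 0.057·(-0.49,0.8) = (-4.1394,-1.4726)
  v5: (1-0.057)·(-3.28,-3.56) + 0.057·(-0.3,-0.32) = (-3.1101,-3.3753)
  v6: (1-0.057)·(1.98,-3.17) + 0.057·(2.39,-0.17) = (2.0034,-2.9990)
Perimeter = Σ |v_{i+1} − v_i|:
  edge 1→2: √(-3.9207² + 2.7093²) = 4.7658 (running 4.7658)
  edge 2→3: √(-1.2826² + 0.3866²) = 1.3396 (running 6.1054)
  edge 3→4: √(-1.8605² + -5.0089²) = 5.3433 (running 11.4487)
  edge 4→5: √(1.0293² + -1.9027²) = 2.1632 (running 13.6119)
  edge 5→6: √(5.1135² + 0.3763²) = 5.1273 (running 18.7392)
  edge 6→1: √(0.9211² + 3.4394²) = 3.5606 (running 22.2998)
Perimeter = 22.2998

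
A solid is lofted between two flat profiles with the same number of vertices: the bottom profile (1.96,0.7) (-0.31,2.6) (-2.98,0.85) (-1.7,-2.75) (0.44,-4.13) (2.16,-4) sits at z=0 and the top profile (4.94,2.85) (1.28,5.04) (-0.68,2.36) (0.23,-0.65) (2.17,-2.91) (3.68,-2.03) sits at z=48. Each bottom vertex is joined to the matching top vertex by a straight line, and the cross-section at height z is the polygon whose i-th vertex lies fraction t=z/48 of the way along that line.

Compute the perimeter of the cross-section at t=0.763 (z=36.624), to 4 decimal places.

Perimeter at t=0.763: 19.9951

Cross-section at t=0.763: each vertex is (1-t)·p0[i] + t·p1[i].
  v1: (1-0.763)·(1.96,0.7) + 0.763·(4.94,2.85) = (4.2337,2.3405)
  v2: (1-0.763)·(-0.31,2.6) + 0.763·(1.28,5.04) = (0.9032,4.4617)
  v3: (1-0.763)·(-2.98,0.85) + 0.763·(-0.68,2.36) = (-1.2251,2.0021)
  v4: (1-0.763)·(-1.7,-2.75) + 0.763·(0.23,-0.65) = (-0.2274,-1.1477)
  v5: (1-0.763)·(0.44,-4.13) + 0.763·(2.17,-2.91) = (1.7600,-3.1991)
  v6: (1-0.763)·(2.16,-4) + 0.763·(3.68,-2.03) = (3.3198,-2.4969)
Perimeter = Σ |v_{i+1} − v_i|:
  edge 1→2: √(-3.3306² + 2.1213²) = 3.9487 (running 3.9487)
  edge 2→3: √(-2.1283² + -2.4596²) = 3.2526 (running 7.2013)
  edge 3→4: √(0.9977² + -3.1498²) = 3.3041 (running 10.5053)
  edge 4→5: √(1.9874² + -2.0514²) = 2.8563 (running 13.3616)
  edge 5→6: √(1.5598² + 0.7023²) = 1.7106 (running 15.0722)
  edge 6→1: √(0.9140² + 4.8373²) = 4.9229 (running 19.9951)
Perimeter = 19.9951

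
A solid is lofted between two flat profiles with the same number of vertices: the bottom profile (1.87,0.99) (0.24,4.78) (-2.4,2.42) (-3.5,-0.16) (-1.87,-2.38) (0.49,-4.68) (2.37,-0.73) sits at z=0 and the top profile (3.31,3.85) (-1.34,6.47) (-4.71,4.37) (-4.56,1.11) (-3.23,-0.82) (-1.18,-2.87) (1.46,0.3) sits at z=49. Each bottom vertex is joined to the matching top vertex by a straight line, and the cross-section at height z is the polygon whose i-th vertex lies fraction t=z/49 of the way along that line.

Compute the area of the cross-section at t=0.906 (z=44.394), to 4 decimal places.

Cross-section at t=0.906: each vertex is (1-t)·p0[i] + t·p1[i].
  v1: (1-0.906)·(1.87,0.99) + 0.906·(3.31,3.85) = (3.1746,3.5812)
  v2: (1-0.906)·(0.24,4.78) + 0.906·(-1.34,6.47) = (-1.1915,6.3111)
  v3: (1-0.906)·(-2.4,2.42) + 0.906·(-4.71,4.37) = (-4.4929,4.1867)
  v4: (1-0.906)·(-3.5,-0.16) + 0.906·(-4.56,1.11) = (-4.4604,0.9906)
  v5: (1-0.906)·(-1.87,-2.38) + 0.906·(-3.23,-0.82) = (-3.1022,-0.9666)
  v6: (1-0.906)·(0.49,-4.68) + 0.906·(-1.18,-2.87) = (-1.0230,-3.0401)
  v7: (1-0.906)·(2.37,-0.73) + 0.906·(1.46,0.3) = (1.5455,0.2032)
Shoelace sum Σ(x_i·y_{i+1} − x_{i+1}·y_i):
  i=1: 3.1746·6.3111 − -1.1915·3.5812 = +24.3025 (running +24.3025)
  i=2: -1.1915·4.1867 − -4.4929·6.3111 = +23.3667 (running +47.6692)
  i=3: -4.4929·0.9906 − -4.4604·4.1867 = +14.2235 (running +61.8926)
  i=4: -4.4604·-0.9666 − -3.1022·0.9906 = +7.3846 (running +69.2773)
  i=5: -3.1022·-3.0401 − -1.0230·-0.9666 = +8.4421 (running +77.7194)
  i=6: -1.0230·0.2032 − 1.5455·-3.0401 = +4.4908 (running +82.2102)
  i=7: 1.5455·3.5812 − 3.1746·0.2032 = +4.8898 (running +87.1000)
Area = |Σ|/2 = |87.1000|/2 = 43.5500

Area at t=0.906: 43.5500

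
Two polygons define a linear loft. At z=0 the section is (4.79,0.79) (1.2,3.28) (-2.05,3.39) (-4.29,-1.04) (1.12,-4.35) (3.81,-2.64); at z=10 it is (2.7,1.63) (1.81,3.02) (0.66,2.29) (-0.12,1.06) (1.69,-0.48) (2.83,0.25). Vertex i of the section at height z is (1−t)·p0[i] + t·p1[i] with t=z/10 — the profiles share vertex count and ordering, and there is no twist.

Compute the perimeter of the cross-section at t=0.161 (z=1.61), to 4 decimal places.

Perimeter at t=0.161: 23.0161

Cross-section at t=0.161: each vertex is (1-t)·p0[i] + t·p1[i].
  v1: (1-0.161)·(4.79,0.79) + 0.161·(2.7,1.63) = (4.4535,0.9252)
  v2: (1-0.161)·(1.2,3.28) + 0.161·(1.81,3.02) = (1.2982,3.2381)
  v3: (1-0.161)·(-2.05,3.39) + 0.161·(0.66,2.29) = (-1.6137,3.2129)
  v4: (1-0.161)·(-4.29,-1.04) + 0.161·(-0.12,1.06) = (-3.6186,-0.7019)
  v5: (1-0.161)·(1.12,-4.35) + 0.161·(1.69,-0.48) = (1.2118,-3.7269)
  v6: (1-0.161)·(3.81,-2.64) + 0.161·(2.83,0.25) = (3.6522,-2.1747)
Perimeter = Σ |v_{i+1} − v_i|:
  edge 1→2: √(-3.1553² + 2.3129²) = 3.9122 (running 3.9122)
  edge 2→3: √(-2.9119² + -0.0252²) = 2.9120 (running 6.8242)
  edge 3→4: √(-2.0049² + -3.9148²) = 4.3983 (running 11.2226)
  edge 4→5: √(4.8304² + -3.0250²) = 5.6994 (running 16.9220)
  edge 5→6: √(2.4405² + 1.5522²) = 2.8923 (running 19.8143)
  edge 6→1: √(0.8013² + 3.1000²) = 3.2018 (running 23.0161)
Perimeter = 23.0161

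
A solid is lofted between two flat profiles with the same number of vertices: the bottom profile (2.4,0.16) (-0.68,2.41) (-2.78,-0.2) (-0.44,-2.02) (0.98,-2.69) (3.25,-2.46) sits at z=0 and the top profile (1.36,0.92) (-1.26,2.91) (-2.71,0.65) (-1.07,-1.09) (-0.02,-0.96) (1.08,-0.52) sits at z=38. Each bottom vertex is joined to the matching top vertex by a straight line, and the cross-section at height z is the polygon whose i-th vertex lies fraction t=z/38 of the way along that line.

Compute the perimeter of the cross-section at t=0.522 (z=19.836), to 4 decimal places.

Cross-section at t=0.522: each vertex is (1-t)·p0[i] + t·p1[i].
  v1: (1-0.522)·(2.4,0.16) + 0.522·(1.36,0.92) = (1.8571,0.5567)
  v2: (1-0.522)·(-0.68,2.41) + 0.522·(-1.26,2.91) = (-0.9828,2.6710)
  v3: (1-0.522)·(-2.78,-0.2) + 0.522·(-2.71,0.65) = (-2.7435,0.2437)
  v4: (1-0.522)·(-0.44,-2.02) + 0.522·(-1.07,-1.09) = (-0.7689,-1.5345)
  v5: (1-0.522)·(0.98,-2.69) + 0.522·(-0.02,-0.96) = (0.4580,-1.7869)
  v6: (1-0.522)·(3.25,-2.46) + 0.522·(1.08,-0.52) = (2.1173,-1.4473)
Perimeter = Σ |v_{i+1} − v_i|:
  edge 1→2: √(-2.8399² + 2.1143²) = 3.5405 (running 3.5405)
  edge 2→3: √(-1.7607² + -2.4273²) = 2.9986 (running 6.5391)
  edge 3→4: √(1.9746² + -1.7782²) = 2.6573 (running 9.1964)
  edge 4→5: √(1.2269² + -0.2524²) = 1.2526 (running 10.4490)
  edge 5→6: √(1.6593² + 0.3396²) = 1.6937 (running 12.1426)
  edge 6→1: √(-0.2601² + 2.0040²) = 2.0209 (running 14.1635)
Perimeter = 14.1635

Perimeter at t=0.522: 14.1635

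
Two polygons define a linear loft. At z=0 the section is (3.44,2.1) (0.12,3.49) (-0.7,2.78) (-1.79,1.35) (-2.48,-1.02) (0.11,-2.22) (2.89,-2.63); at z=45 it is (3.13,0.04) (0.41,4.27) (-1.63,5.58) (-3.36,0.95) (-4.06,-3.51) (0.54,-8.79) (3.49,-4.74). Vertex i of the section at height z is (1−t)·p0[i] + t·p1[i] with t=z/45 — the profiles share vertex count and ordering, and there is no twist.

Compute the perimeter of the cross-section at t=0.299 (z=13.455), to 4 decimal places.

Cross-section at t=0.299: each vertex is (1-t)·p0[i] + t·p1[i].
  v1: (1-0.299)·(3.44,2.1) + 0.299·(3.13,0.04) = (3.3473,1.4841)
  v2: (1-0.299)·(0.12,3.49) + 0.299·(0.41,4.27) = (0.2067,3.7232)
  v3: (1-0.299)·(-0.7,2.78) + 0.299·(-1.63,5.58) = (-0.9781,3.6172)
  v4: (1-0.299)·(-1.79,1.35) + 0.299·(-3.36,0.95) = (-2.2594,1.2304)
  v5: (1-0.299)·(-2.48,-1.02) + 0.299·(-4.06,-3.51) = (-2.9524,-1.7645)
  v6: (1-0.299)·(0.11,-2.22) + 0.299·(0.54,-8.79) = (0.2386,-4.1844)
  v7: (1-0.299)·(2.89,-2.63) + 0.299·(3.49,-4.74) = (3.0694,-3.2609)
Perimeter = Σ |v_{i+1} − v_i|:
  edge 1→2: √(-3.1406² + 2.2392²) = 3.8571 (running 3.8571)
  edge 2→3: √(-1.1848² + -0.1060²) = 1.1895 (running 5.0466)
  edge 3→4: √(-1.2814² + -2.3868²) = 2.7090 (running 7.7556)
  edge 4→5: √(-0.6930² + -2.9949²) = 3.0740 (running 10.8297)
  edge 5→6: √(3.1910² + -2.4199²) = 4.0048 (running 14.8345)
  edge 6→7: √(2.8308² + 0.9235²) = 2.9777 (running 17.8121)
  edge 7→1: √(0.2779² + 4.7450²) = 4.7531 (running 22.5652)
Perimeter = 22.5652

Perimeter at t=0.299: 22.5652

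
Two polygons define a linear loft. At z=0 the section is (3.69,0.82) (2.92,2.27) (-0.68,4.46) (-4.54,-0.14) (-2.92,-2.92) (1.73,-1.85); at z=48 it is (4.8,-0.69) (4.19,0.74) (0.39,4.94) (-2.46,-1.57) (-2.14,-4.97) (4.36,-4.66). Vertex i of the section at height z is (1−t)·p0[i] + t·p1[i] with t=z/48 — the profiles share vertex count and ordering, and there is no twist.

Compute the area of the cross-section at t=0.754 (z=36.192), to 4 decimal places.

Cross-section at t=0.754: each vertex is (1-t)·p0[i] + t·p1[i].
  v1: (1-0.754)·(3.69,0.82) + 0.754·(4.8,-0.69) = (4.5269,-0.3185)
  v2: (1-0.754)·(2.92,2.27) + 0.754·(4.19,0.74) = (3.8776,1.1164)
  v3: (1-0.754)·(-0.68,4.46) + 0.754·(0.39,4.94) = (0.1268,4.8219)
  v4: (1-0.754)·(-4.54,-0.14) + 0.754·(-2.46,-1.57) = (-2.9717,-1.2182)
  v5: (1-0.754)·(-2.92,-2.92) + 0.754·(-2.14,-4.97) = (-2.3319,-4.4657)
  v6: (1-0.754)·(1.73,-1.85) + 0.754·(4.36,-4.66) = (3.7130,-3.9687)
Shoelace sum Σ(x_i·y_{i+1} − x_{i+1}·y_i):
  i=1: 4.5269·1.1164 − 3.8776·-0.3185 = +6.2889 (running +6.2889)
  i=2: 3.8776·4.8219 − 0.1268·1.1164 = +18.5558 (running +24.8448)
  i=3: 0.1268·-1.2182 − -2.9717·4.8219 = +14.1748 (running +39.0196)
  i=4: -2.9717·-4.4657 − -2.3319·-1.2182 = +10.4299 (running +49.4494)
  i=5: -2.3319·-3.9687 − 3.7130·-4.4657 = +25.8359 (running +75.2853)
  i=6: 3.7130·-0.3185 − 4.5269·-3.9687 = +16.7835 (running +92.0688)
Area = |Σ|/2 = |92.0688|/2 = 46.0344

Area at t=0.754: 46.0344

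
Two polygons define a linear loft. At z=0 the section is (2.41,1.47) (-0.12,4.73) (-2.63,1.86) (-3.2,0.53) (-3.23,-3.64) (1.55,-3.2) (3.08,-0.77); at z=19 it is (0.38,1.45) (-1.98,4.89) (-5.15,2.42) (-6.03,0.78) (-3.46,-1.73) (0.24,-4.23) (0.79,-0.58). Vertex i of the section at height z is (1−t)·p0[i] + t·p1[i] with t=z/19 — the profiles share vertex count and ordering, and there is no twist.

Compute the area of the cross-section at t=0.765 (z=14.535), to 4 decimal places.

Area at t=0.765: 35.1614

Cross-section at t=0.765: each vertex is (1-t)·p0[i] + t·p1[i].
  v1: (1-0.765)·(2.41,1.47) + 0.765·(0.38,1.45) = (0.8571,1.4547)
  v2: (1-0.765)·(-0.12,4.73) + 0.765·(-1.98,4.89) = (-1.5429,4.8524)
  v3: (1-0.765)·(-2.63,1.86) + 0.765·(-5.15,2.42) = (-4.5578,2.2884)
  v4: (1-0.765)·(-3.2,0.53) + 0.765·(-6.03,0.78) = (-5.3650,0.7212)
  v5: (1-0.765)·(-3.23,-3.64) + 0.765·(-3.46,-1.73) = (-3.4059,-2.1788)
  v6: (1-0.765)·(1.55,-3.2) + 0.765·(0.24,-4.23) = (0.5478,-3.9880)
  v7: (1-0.765)·(3.08,-0.77) + 0.765·(0.79,-0.58) = (1.3281,-0.6246)
Shoelace sum Σ(x_i·y_{i+1} − x_{i+1}·y_i):
  i=1: 0.8571·4.8524 − -1.5429·1.4547 = +6.4032 (running +6.4032)
  i=2: -1.5429·2.2884 − -4.5578·4.8524 = +18.5855 (running +24.9887)
  i=3: -4.5578·0.7212 − -5.3650·2.2884 = +8.9898 (running +33.9785)
  i=4: -5.3650·-2.1788 − -3.4059·0.7212 = +14.1460 (running +48.1245)
  i=5: -3.4059·-3.9880 − 0.5478·-2.1788 = +14.7764 (running +62.9009)
  i=6: 0.5478·-0.6246 − 1.3281·-3.9880 = +4.9544 (running +67.8553)
  i=7: 1.3281·1.4547 − 0.8571·-0.6246 = +2.4674 (running +70.3227)
Area = |Σ|/2 = |70.3227|/2 = 35.1614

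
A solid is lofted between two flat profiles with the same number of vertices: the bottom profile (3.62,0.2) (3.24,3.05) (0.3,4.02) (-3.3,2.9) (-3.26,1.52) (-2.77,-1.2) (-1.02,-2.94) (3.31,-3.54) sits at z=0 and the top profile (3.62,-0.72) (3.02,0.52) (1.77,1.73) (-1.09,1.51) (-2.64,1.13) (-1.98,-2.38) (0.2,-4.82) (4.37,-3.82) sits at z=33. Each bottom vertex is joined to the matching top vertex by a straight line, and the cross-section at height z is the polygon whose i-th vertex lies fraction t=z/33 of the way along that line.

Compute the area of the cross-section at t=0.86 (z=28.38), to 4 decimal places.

Area at t=0.86: 33.4037

Cross-section at t=0.86: each vertex is (1-t)·p0[i] + t·p1[i].
  v1: (1-0.86)·(3.62,0.2) + 0.86·(3.62,-0.72) = (3.6200,-0.5912)
  v2: (1-0.86)·(3.24,3.05) + 0.86·(3.02,0.52) = (3.0508,0.8742)
  v3: (1-0.86)·(0.3,4.02) + 0.86·(1.77,1.73) = (1.5642,2.0506)
  v4: (1-0.86)·(-3.3,2.9) + 0.86·(-1.09,1.51) = (-1.3994,1.7046)
  v5: (1-0.86)·(-3.26,1.52) + 0.86·(-2.64,1.13) = (-2.7268,1.1846)
  v6: (1-0.86)·(-2.77,-1.2) + 0.86·(-1.98,-2.38) = (-2.0906,-2.2148)
  v7: (1-0.86)·(-1.02,-2.94) + 0.86·(0.2,-4.82) = (0.0292,-4.5568)
  v8: (1-0.86)·(3.31,-3.54) + 0.86·(4.37,-3.82) = (4.2216,-3.7808)
Shoelace sum Σ(x_i·y_{i+1} − x_{i+1}·y_i):
  i=1: 3.6200·0.8742 − 3.0508·-0.5912 = +4.9682 (running +4.9682)
  i=2: 3.0508·2.0506 − 1.5642·0.8742 = +4.8885 (running +9.8568)
  i=3: 1.5642·1.7046 − -1.3994·2.0506 = +5.5359 (running +15.3927)
  i=4: -1.3994·1.1846 − -2.7268·1.7046 = +2.9904 (running +18.3831)
  i=5: -2.7268·-2.2148 − -2.0906·1.1846 = +8.5158 (running +26.8989)
  i=6: -2.0906·-4.5568 − 0.0292·-2.2148 = +9.5911 (running +36.4901)
  i=7: 0.0292·-3.7808 − 4.2216·-4.5568 = +19.1266 (running +55.6166)
  i=8: 4.2216·-0.5912 − 3.6200·-3.7808 = +11.1907 (running +66.8073)
Area = |Σ|/2 = |66.8073|/2 = 33.4037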